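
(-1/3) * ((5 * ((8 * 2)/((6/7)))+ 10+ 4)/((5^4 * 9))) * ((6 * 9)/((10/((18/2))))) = -966/3125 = -0.31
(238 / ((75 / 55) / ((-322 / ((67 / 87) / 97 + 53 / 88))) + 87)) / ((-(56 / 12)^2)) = -9582180696 / 76279407961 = -0.13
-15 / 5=-3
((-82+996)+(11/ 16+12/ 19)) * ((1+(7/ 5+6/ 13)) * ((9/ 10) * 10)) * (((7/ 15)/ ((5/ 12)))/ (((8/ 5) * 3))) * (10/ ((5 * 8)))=543435921/ 395200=1375.09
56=56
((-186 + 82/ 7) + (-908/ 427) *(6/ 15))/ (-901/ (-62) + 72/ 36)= -23182792/ 2188375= -10.59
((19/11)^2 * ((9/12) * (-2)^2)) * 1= 1083/121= 8.95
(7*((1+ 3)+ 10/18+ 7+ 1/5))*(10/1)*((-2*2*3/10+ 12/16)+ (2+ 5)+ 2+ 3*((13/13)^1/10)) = 218477/30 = 7282.57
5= 5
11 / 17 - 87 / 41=-1028 / 697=-1.47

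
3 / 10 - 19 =-187 / 10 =-18.70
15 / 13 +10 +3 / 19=11.31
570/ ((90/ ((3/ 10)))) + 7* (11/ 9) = 941/ 90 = 10.46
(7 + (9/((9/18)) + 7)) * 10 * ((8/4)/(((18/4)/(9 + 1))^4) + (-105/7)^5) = -1594220600000/6561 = -242984392.62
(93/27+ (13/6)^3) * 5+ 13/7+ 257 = 494327/1512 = 326.94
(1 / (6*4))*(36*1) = 3 / 2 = 1.50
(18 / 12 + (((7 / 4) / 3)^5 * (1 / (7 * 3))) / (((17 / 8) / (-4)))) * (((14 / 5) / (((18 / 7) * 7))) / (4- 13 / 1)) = -4147241 / 160613280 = -0.03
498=498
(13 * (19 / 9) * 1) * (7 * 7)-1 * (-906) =20257 / 9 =2250.78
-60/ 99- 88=-2924/ 33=-88.61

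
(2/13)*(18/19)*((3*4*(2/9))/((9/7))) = 224/741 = 0.30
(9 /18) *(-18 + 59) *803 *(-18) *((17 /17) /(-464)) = 296307 /464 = 638.59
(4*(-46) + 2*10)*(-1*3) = 492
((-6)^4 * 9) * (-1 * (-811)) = 9459504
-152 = -152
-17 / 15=-1.13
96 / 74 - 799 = -29515 / 37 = -797.70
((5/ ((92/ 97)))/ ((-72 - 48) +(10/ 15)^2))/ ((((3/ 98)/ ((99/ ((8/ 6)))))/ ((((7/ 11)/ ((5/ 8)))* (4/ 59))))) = -2694951/ 365033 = -7.38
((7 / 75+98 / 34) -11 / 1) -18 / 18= -11506 / 1275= -9.02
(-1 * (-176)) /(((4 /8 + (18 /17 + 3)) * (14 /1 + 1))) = 5984 /2325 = 2.57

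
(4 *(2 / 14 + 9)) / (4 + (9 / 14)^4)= 1404928 / 160225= 8.77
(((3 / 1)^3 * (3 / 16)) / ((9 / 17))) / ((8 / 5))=5.98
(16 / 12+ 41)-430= -1163 / 3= -387.67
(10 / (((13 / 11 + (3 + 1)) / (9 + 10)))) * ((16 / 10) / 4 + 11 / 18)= 1001 / 27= 37.07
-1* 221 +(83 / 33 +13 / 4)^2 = -3271583 / 17424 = -187.76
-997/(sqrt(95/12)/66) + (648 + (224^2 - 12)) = 27425.36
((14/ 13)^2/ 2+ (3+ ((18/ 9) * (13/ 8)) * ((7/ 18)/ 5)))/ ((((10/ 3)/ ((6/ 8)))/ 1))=233179/ 270400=0.86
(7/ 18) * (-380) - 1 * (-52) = -862/ 9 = -95.78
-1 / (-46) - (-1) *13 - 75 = -2851 / 46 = -61.98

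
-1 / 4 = -0.25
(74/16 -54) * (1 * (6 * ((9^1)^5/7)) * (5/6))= -116621775/56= -2082531.70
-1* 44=-44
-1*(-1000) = 1000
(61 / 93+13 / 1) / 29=0.47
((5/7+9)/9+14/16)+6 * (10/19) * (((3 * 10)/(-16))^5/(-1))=736773535/9805824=75.14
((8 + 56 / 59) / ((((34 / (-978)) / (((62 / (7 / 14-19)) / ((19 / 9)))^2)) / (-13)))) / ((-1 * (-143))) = 29233343232 / 495691627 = 58.97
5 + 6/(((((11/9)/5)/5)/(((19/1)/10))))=2620/11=238.18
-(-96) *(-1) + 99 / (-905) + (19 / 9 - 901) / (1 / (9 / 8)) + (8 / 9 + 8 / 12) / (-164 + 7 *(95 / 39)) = -68921223553 / 62238660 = -1107.37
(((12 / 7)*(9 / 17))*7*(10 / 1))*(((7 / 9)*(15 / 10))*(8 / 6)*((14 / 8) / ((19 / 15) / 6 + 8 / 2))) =41.07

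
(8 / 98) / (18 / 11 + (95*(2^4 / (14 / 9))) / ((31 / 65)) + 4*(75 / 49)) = 682 / 17181921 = 0.00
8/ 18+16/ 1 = 148/ 9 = 16.44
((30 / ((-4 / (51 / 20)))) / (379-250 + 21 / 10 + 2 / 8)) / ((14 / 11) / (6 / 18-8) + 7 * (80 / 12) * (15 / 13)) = -2516085 / 927614716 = -0.00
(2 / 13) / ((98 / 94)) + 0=94 / 637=0.15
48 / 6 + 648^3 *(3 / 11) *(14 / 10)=5714054072 / 55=103891892.22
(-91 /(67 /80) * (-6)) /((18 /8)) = 58240 /201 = 289.75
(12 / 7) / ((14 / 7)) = 6 / 7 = 0.86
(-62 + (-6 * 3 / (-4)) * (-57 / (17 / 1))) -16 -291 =-13059 / 34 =-384.09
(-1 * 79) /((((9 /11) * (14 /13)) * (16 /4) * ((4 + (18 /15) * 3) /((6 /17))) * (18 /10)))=-282425 /488376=-0.58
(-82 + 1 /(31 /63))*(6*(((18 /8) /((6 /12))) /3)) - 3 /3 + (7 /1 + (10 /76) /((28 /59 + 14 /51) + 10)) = -27192751605 /38101232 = -713.70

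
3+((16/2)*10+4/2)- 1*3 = 82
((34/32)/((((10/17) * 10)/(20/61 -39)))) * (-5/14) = 97393/39040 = 2.49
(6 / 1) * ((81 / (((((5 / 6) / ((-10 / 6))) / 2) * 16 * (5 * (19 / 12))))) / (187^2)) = -1458 / 3322055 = -0.00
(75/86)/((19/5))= 375/1634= 0.23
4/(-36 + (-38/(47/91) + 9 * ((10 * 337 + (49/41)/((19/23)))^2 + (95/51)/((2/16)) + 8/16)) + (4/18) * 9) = 3878927672/99203486300781005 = 0.00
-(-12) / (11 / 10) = 120 / 11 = 10.91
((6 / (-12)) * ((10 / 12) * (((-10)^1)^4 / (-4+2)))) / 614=3125 / 921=3.39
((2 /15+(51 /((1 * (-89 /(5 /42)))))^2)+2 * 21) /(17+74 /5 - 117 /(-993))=324809799197 /246030315552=1.32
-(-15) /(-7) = -15 /7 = -2.14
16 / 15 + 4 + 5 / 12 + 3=509 / 60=8.48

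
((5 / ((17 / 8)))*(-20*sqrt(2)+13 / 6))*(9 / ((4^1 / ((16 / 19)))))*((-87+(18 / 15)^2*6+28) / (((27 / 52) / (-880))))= 2396652544 / 2907 -7374315520*sqrt(2) / 969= -9938052.47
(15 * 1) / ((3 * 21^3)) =5 / 9261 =0.00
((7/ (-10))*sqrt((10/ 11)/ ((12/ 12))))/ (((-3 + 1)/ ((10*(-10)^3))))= -3500*sqrt(110)/ 11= -3337.12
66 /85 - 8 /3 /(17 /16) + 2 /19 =-464 /285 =-1.63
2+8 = 10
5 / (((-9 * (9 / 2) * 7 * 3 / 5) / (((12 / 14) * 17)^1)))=-1700 / 3969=-0.43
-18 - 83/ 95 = -1793/ 95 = -18.87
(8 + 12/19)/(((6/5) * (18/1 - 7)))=410/627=0.65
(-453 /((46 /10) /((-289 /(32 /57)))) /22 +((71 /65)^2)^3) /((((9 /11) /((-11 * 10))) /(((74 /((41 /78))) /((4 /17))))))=-19484280721725891152983 /105038789700000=-185496051.29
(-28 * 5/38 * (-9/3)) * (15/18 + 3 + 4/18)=2555/57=44.82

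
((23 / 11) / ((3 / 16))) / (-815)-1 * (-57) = 1532647 / 26895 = 56.99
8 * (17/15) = 136/15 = 9.07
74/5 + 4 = 18.80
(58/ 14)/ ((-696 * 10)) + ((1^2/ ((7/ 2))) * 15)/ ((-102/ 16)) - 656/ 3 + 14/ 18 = -18726371/ 85680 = -218.56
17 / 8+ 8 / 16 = 21 / 8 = 2.62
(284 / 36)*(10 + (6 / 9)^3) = 19738 / 243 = 81.23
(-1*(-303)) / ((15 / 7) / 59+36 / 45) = 625695 / 1727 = 362.30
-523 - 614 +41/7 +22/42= -23743/21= -1130.62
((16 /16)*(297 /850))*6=891 /425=2.10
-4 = -4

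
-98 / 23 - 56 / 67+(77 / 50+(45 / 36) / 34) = -3.52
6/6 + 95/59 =154/59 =2.61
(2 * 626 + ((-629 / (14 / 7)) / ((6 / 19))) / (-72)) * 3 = 1093679 / 288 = 3797.50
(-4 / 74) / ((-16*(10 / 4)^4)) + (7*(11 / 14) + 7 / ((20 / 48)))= 1031379 / 46250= 22.30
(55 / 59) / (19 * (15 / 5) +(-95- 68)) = -55 / 6254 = -0.01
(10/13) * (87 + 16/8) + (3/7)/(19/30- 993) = 185472160/2709161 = 68.46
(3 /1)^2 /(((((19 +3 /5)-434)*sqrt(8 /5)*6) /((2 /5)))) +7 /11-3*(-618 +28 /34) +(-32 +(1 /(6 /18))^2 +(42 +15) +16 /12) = 1058887 /561-3*sqrt(10) /8288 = 1887.50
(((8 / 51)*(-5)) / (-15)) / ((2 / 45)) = 1.18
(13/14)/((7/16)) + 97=4857/49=99.12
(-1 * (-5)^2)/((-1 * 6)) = 25/6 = 4.17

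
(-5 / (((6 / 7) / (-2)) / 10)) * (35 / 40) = 1225 / 12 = 102.08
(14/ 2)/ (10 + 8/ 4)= 7/ 12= 0.58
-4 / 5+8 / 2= 16 / 5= 3.20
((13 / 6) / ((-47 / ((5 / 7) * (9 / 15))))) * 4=-0.08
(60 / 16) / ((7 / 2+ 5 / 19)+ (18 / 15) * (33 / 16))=2850 / 4741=0.60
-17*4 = -68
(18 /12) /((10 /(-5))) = -3 /4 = -0.75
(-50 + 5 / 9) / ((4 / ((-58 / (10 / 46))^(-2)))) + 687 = 44011967867 / 64064016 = 687.00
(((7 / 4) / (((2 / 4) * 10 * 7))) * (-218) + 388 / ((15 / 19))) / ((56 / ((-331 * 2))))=-4772027 / 840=-5680.98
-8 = -8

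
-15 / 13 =-1.15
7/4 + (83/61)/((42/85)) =23077/5124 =4.50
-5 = -5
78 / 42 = 13 / 7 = 1.86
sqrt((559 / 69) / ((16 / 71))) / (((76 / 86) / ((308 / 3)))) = 3311* sqrt(2738541) / 7866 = 696.57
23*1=23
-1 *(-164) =164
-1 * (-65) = 65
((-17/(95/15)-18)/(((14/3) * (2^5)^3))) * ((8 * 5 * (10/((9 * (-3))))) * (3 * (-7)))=-3275/77824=-0.04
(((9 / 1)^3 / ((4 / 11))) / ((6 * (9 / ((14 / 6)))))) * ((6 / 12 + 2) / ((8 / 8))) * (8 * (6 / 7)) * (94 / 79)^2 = 13121460 / 6241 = 2102.46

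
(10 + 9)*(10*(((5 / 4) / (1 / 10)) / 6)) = 2375 / 6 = 395.83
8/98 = 4/49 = 0.08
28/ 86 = 14/ 43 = 0.33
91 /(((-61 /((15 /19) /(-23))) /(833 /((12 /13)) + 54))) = 227045 /4636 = 48.97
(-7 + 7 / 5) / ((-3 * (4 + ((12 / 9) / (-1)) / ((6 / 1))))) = 42 / 85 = 0.49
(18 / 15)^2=36 / 25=1.44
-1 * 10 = -10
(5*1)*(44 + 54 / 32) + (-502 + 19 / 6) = -12979 / 48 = -270.40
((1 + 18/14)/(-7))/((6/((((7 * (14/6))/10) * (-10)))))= 8/9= 0.89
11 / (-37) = -11 / 37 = -0.30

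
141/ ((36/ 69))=270.25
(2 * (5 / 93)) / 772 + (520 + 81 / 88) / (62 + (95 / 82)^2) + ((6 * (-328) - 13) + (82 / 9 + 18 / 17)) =-2805665465447377 / 1429561225719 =-1962.61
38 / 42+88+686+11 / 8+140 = 153935 / 168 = 916.28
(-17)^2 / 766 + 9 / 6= 719 / 383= 1.88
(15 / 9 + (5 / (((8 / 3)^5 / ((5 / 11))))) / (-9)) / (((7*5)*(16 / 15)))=1800215 / 40370176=0.04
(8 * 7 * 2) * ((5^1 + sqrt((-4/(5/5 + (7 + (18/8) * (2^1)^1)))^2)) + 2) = 20496/25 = 819.84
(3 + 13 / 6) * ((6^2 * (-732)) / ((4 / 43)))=-1463634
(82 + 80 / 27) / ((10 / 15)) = 1147 / 9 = 127.44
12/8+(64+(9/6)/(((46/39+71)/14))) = 370403/5630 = 65.79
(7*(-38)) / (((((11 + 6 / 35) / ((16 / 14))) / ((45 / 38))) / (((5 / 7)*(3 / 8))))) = -8.63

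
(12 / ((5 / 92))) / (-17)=-12.99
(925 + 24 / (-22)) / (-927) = -10163 / 10197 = -1.00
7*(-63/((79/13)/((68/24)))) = -32487/158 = -205.61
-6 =-6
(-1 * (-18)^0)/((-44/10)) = 5/22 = 0.23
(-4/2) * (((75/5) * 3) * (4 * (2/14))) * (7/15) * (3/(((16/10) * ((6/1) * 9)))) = -5/6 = -0.83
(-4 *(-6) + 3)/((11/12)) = 324/11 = 29.45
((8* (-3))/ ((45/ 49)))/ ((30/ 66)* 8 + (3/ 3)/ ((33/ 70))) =-2156/ 475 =-4.54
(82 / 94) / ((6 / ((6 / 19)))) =41 / 893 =0.05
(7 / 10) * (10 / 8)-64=-505 / 8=-63.12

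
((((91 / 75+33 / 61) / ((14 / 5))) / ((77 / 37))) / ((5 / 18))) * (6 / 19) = 5345316 / 15617525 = 0.34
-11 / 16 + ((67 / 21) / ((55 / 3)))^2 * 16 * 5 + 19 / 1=9835169 / 474320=20.74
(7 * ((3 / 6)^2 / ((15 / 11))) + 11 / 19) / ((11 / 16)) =2.71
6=6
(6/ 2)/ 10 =3/ 10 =0.30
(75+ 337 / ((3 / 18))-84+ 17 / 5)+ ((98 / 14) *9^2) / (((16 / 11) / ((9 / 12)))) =738803 / 320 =2308.76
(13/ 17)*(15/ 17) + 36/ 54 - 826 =-824.66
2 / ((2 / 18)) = 18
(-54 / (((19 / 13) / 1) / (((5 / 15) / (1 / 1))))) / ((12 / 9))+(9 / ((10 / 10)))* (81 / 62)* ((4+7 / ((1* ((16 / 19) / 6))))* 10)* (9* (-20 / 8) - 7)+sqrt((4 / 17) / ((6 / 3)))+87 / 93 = -1761163627 / 9424+sqrt(34) / 17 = -186880.35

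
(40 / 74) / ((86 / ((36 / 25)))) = 72 / 7955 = 0.01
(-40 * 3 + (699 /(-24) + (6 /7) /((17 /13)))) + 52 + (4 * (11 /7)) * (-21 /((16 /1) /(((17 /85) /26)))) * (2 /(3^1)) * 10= -1199143 /12376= -96.89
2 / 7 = 0.29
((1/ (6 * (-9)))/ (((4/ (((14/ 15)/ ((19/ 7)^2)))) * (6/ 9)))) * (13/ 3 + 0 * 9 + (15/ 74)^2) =-24649009/ 6404948640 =-0.00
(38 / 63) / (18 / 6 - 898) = -38 / 56385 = -0.00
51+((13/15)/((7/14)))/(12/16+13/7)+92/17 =1062481/18615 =57.08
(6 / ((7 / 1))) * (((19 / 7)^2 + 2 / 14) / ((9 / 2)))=1472 / 1029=1.43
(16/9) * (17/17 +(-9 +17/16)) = -37/3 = -12.33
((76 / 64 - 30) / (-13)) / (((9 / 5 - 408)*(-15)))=0.00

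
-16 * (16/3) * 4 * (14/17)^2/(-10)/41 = 100352/177735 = 0.56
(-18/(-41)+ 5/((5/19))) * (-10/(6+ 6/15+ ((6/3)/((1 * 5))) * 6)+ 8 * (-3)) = -440741/902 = -488.63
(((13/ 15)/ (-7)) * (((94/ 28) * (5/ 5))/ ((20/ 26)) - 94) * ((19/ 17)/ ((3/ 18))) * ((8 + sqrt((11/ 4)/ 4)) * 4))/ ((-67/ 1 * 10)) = -24796824/ 6976375 - 3099603 * sqrt(11)/ 27905500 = -3.92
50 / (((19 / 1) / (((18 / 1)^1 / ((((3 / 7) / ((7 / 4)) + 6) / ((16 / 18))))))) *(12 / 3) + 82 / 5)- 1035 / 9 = -2571165 / 22571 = -113.91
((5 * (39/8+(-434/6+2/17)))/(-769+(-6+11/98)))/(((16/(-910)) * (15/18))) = -612555125/20655408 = -29.66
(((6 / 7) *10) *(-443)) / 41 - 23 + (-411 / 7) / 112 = -3733123 / 32144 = -116.14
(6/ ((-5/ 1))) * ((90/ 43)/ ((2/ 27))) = -1458/ 43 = -33.91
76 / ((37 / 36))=2736 / 37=73.95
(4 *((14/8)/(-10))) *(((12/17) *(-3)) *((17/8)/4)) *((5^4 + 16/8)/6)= 13167/160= 82.29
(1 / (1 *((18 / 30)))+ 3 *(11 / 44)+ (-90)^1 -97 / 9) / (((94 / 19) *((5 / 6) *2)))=-67279 / 5640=-11.93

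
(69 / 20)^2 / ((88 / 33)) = 14283 / 3200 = 4.46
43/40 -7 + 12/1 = 243/40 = 6.08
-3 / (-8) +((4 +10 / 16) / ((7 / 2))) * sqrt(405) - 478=-3821 / 8 +333 * sqrt(5) / 28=-451.03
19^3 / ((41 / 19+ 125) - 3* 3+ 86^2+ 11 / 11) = 130321 / 142788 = 0.91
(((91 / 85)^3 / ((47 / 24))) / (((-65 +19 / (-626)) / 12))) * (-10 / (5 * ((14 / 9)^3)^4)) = 1747941997374548469 / 1517320787547910772000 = 0.00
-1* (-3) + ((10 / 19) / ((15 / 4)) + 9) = 692 / 57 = 12.14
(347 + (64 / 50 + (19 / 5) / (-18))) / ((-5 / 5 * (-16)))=156631 / 7200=21.75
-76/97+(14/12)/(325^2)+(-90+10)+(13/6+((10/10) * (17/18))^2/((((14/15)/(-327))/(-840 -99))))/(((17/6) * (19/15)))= 22707199258306063/277984297500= 81685.19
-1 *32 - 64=-96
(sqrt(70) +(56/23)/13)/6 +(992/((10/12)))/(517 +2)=sqrt(70)/6 +1803868/775905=3.72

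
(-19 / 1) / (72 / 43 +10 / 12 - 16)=4902 / 3481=1.41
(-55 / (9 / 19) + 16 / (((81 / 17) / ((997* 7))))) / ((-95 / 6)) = -3777766 / 2565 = -1472.81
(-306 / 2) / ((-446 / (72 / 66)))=918 / 2453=0.37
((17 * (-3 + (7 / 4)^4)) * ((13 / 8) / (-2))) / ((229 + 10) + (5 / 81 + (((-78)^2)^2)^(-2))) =-0.37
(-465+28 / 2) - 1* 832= -1283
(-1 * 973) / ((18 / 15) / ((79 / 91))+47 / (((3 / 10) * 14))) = -8071035 / 104291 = -77.39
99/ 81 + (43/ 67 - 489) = -293743/ 603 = -487.14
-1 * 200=-200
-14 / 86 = -7 / 43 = -0.16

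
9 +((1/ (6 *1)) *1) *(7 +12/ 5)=317/ 30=10.57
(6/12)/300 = 1/600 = 0.00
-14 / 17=-0.82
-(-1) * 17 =17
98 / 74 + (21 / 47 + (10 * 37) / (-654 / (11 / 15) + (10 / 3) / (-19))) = 131915179 / 97258792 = 1.36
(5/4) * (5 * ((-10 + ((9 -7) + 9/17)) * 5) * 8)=-31750/17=-1867.65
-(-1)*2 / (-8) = -0.25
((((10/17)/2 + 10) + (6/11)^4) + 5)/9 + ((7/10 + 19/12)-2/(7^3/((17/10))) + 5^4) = 9665513246437/15366900780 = 628.98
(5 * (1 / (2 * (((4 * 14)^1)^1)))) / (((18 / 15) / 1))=25 / 672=0.04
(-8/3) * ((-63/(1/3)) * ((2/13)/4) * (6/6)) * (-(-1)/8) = 63/26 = 2.42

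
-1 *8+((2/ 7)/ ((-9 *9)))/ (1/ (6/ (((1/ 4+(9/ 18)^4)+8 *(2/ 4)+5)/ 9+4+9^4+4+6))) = -159087496/ 19885929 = -8.00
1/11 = 0.09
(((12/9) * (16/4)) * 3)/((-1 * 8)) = -2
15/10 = 3/2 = 1.50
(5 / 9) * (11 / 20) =11 / 36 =0.31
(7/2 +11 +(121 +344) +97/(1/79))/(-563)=-16285/1126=-14.46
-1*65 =-65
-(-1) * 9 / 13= 9 / 13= 0.69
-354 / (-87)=118 / 29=4.07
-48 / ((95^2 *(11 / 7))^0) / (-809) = 48 / 809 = 0.06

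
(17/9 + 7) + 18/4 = 241/18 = 13.39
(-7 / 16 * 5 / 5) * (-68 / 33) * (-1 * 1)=-119 / 132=-0.90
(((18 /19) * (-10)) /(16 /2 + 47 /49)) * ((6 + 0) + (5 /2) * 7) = -207270 /8341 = -24.85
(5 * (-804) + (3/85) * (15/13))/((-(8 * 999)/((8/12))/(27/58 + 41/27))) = 70776743/106381512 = 0.67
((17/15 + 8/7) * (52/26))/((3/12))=1912/105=18.21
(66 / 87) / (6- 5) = 22 / 29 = 0.76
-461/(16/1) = -461/16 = -28.81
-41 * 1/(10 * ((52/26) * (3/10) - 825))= 41/8244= 0.00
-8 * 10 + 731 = 651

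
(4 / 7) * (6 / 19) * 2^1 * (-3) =-1.08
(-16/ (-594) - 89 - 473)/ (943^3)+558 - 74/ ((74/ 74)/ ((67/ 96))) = 2017743224523869/ 3984845706864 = 506.35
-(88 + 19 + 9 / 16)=-1721 / 16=-107.56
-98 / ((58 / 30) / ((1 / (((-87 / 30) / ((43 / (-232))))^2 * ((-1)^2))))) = -33975375 / 164089192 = -0.21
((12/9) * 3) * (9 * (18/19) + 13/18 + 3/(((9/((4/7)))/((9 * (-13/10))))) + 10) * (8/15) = 3259664/89775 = 36.31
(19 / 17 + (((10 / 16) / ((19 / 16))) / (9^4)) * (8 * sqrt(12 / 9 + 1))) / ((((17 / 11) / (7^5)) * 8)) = 1848770 * sqrt(21) / 6357609 + 3512663 / 2312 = 1520.65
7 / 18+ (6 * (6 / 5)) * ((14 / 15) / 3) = 1183 / 450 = 2.63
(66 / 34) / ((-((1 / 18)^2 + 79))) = -972 / 39559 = -0.02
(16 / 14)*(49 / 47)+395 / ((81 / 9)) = 19069 / 423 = 45.08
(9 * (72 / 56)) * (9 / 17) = 729 / 119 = 6.13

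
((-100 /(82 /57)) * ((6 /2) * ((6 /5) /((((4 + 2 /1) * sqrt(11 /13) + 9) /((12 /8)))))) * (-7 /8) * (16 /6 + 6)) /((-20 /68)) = -10316943 /5986 + 264537 * sqrt(143) /2993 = -666.58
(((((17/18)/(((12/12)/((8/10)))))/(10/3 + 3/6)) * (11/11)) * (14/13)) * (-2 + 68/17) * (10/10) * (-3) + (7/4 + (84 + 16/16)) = 85.48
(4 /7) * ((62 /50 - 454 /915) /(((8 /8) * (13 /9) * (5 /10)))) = 81672 /138775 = 0.59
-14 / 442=-7 / 221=-0.03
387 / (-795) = -0.49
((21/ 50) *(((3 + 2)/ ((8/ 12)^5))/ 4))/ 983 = 5103/ 1258240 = 0.00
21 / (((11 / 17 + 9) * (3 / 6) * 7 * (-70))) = -51 / 5740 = -0.01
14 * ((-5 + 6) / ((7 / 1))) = 2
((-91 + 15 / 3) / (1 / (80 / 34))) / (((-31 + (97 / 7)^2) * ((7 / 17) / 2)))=-4816 / 789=-6.10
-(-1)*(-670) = -670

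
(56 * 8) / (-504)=-8 / 9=-0.89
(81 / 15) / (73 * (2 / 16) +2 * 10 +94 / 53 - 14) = 11448 / 35825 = 0.32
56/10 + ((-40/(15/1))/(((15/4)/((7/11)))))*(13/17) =44212/8415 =5.25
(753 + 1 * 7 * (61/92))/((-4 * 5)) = -69703/1840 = -37.88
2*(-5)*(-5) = 50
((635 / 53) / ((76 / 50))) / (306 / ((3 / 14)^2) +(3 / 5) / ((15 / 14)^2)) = 5953125 / 5033380744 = 0.00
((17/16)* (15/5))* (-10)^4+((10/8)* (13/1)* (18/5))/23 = 1466367/46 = 31877.54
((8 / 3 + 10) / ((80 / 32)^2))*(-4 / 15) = -608 / 1125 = -0.54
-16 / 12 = -4 / 3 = -1.33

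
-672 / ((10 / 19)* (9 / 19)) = -40432 / 15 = -2695.47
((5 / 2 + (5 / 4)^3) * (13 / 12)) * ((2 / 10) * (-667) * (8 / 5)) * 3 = -494247 / 160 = -3089.04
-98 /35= -14 /5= -2.80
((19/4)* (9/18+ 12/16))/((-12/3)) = -95/64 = -1.48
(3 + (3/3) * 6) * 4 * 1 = 36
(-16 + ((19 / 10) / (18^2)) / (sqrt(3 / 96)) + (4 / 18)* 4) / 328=-0.05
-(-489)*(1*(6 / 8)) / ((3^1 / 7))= 3423 / 4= 855.75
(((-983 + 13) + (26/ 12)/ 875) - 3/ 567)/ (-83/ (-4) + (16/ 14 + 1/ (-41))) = -3758275906/ 84729375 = -44.36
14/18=7/9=0.78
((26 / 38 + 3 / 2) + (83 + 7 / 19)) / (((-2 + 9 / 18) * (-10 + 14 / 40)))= 5.91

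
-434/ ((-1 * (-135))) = -434/ 135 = -3.21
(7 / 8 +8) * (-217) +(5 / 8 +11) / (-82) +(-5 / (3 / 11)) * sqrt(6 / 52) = -1263467 / 656 - 55 * sqrt(78) / 78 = -1932.24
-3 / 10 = -0.30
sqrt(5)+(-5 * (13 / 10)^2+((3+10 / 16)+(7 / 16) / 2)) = -737 / 160+sqrt(5) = -2.37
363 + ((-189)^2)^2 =1275990204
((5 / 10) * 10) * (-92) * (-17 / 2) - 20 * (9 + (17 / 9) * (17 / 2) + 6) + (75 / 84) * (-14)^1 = 58975 / 18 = 3276.39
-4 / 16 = -1 / 4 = -0.25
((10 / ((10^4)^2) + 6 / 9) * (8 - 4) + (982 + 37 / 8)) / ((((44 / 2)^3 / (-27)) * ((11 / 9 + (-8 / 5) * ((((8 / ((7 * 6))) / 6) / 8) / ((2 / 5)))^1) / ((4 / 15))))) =-1402320938067 / 2528900000000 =-0.55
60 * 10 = 600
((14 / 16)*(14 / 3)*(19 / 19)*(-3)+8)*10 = -85 / 2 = -42.50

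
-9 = -9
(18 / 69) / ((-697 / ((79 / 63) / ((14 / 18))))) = -474 / 785519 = -0.00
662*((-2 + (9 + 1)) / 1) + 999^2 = 1003297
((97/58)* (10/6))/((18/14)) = 2.17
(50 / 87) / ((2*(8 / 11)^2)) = 3025 / 5568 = 0.54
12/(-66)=-2/11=-0.18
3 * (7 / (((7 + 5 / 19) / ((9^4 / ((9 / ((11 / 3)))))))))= 7728.46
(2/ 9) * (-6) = -4/ 3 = -1.33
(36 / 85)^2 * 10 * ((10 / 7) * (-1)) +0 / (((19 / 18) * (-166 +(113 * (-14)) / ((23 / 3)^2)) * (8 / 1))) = -5184 / 2023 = -2.56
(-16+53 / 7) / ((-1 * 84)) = 0.10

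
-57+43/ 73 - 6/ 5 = -21028/ 365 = -57.61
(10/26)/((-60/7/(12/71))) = -7/923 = -0.01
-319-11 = -330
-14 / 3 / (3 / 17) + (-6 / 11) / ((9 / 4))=-2642 / 99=-26.69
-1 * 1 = -1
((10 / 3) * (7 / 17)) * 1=70 / 51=1.37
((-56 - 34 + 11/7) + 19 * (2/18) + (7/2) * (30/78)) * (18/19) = -139183/1729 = -80.50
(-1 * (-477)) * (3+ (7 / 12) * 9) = 15741 / 4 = 3935.25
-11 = -11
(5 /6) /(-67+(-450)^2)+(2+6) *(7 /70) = 4858417 /6072990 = 0.80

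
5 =5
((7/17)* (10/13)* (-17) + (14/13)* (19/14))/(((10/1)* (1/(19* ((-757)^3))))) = 420350352117/130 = 3233464247.05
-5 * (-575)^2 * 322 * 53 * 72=-2031280650000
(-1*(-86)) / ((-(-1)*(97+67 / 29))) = 1247 / 1440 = 0.87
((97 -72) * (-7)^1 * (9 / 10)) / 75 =-2.10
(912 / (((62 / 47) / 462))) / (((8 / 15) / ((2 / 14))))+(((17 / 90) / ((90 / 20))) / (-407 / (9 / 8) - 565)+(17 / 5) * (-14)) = 994939902841 / 11635695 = 85507.56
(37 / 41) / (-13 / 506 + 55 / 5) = 18722 / 227673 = 0.08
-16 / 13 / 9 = -16 / 117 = -0.14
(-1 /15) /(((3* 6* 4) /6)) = -1 /180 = -0.01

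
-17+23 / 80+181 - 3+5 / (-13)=167339 / 1040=160.90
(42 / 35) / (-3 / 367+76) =2202 / 139445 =0.02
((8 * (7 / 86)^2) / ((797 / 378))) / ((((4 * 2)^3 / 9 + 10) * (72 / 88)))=29106 / 63367079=0.00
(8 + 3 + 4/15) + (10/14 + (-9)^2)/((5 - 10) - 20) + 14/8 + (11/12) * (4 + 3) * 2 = 15807/700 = 22.58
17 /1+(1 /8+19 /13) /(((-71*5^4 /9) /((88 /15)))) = 9805786 /576875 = 17.00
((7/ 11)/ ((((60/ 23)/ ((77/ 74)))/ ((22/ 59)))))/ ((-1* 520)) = -12397/ 68109600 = -0.00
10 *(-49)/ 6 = -245/ 3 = -81.67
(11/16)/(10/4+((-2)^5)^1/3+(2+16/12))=-33/232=-0.14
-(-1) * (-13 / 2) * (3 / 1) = -39 / 2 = -19.50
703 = 703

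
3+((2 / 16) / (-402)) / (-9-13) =212257 / 70752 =3.00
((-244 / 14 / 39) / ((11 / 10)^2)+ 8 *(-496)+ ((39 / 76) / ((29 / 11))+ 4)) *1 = -288610675291 / 72804732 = -3964.17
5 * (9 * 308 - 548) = 11120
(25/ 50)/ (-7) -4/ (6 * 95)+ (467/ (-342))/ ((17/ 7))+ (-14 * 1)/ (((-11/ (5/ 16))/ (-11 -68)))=-15108503/ 471240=-32.06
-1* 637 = -637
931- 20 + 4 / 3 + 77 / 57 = 17360 / 19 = 913.68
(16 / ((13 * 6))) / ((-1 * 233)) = -8 / 9087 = -0.00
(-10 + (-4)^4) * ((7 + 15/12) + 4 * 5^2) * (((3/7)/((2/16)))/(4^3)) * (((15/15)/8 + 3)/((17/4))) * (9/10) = 7189965/7616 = 944.06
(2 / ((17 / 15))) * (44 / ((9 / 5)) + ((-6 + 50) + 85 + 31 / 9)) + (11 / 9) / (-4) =169253 / 612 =276.56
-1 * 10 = -10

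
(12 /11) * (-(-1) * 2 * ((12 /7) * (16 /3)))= 19.95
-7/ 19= -0.37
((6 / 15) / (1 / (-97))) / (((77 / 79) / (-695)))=2130314 / 77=27666.42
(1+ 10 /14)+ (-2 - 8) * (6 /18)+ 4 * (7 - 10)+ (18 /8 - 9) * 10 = -3407 /42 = -81.12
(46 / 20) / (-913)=-23 / 9130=-0.00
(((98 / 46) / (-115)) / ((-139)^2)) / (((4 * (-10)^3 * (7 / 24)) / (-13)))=-0.00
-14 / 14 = -1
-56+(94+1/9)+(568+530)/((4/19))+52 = 95501/18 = 5305.61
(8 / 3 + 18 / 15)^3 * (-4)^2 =3121792 / 3375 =924.98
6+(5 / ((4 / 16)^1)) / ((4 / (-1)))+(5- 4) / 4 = 5 / 4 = 1.25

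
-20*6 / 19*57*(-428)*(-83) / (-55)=2557728 / 11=232520.73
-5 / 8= -0.62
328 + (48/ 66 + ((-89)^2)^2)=690168267/ 11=62742569.73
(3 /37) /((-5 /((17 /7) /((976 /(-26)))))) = 663 /631960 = 0.00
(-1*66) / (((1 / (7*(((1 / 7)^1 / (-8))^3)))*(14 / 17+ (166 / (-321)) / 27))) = 4862187 / 1486664704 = 0.00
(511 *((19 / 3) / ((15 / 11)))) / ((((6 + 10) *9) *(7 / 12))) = 15257 / 540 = 28.25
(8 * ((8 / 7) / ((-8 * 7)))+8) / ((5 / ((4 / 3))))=512 / 245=2.09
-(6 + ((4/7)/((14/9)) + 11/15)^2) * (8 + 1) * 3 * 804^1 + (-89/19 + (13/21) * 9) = -178537131218/1140475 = -156546.29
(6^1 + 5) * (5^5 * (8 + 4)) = 412500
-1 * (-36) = 36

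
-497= -497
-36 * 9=-324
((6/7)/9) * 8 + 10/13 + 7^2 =13795/273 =50.53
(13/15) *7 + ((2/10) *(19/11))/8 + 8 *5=12173/264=46.11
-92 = -92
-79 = -79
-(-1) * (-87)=-87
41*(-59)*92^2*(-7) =143320912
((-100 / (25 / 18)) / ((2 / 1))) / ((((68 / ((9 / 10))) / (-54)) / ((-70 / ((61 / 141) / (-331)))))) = 1428972678 / 1037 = 1377987.15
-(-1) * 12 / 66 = 2 / 11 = 0.18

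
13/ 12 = 1.08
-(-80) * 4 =320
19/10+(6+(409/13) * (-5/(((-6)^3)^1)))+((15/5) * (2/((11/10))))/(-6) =1192151/154440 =7.72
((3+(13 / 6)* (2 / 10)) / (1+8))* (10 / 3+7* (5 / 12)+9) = 6283 / 1080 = 5.82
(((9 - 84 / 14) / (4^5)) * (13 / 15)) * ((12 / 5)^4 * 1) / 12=351 / 50000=0.01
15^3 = 3375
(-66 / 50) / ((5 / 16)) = -528 / 125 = -4.22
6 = 6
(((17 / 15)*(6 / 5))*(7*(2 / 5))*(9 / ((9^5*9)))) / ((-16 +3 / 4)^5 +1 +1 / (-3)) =-487424 / 6234065833370625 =-0.00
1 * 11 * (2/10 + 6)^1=341/5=68.20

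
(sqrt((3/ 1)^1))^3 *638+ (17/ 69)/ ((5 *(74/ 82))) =697/ 12765+ 1914 *sqrt(3) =3315.20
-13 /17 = -0.76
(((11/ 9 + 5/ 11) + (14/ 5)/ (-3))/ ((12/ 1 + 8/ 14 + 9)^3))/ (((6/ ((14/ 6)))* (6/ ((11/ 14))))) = 15778/ 4183185465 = 0.00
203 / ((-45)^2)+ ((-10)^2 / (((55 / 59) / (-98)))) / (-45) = 5206033 / 22275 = 233.72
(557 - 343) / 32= 107 / 16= 6.69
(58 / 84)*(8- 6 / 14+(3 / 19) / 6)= 5.25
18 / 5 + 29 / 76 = 1513 / 380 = 3.98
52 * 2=104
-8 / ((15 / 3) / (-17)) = 136 / 5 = 27.20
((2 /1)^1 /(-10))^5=-1 /3125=-0.00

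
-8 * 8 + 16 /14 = -440 /7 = -62.86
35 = 35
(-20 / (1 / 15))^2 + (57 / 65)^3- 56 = 24701056193 / 274625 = 89944.67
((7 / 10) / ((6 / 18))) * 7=147 / 10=14.70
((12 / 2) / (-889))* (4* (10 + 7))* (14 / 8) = -102 / 127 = -0.80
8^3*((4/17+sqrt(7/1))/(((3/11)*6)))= 901.45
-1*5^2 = -25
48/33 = 16/11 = 1.45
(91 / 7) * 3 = 39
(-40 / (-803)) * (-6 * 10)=-2400 / 803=-2.99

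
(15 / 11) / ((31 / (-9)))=-135 / 341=-0.40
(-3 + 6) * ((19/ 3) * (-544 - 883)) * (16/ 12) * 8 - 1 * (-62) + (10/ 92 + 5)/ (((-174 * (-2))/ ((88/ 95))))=-3664313291/ 12673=-289143.32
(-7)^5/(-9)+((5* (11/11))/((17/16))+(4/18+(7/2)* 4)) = 96205/51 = 1886.37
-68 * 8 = -544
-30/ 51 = -10/ 17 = -0.59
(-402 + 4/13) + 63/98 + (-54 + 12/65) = -413927/910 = -454.86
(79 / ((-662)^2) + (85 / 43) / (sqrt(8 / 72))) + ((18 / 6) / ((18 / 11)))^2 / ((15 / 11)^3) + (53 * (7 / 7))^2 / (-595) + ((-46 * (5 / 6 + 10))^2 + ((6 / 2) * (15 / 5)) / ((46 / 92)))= 4229251162566761878 / 17028942973875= 248356.65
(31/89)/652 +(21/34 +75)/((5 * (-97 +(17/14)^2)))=-4857094573/30782983580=-0.16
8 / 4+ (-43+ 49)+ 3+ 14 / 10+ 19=157 / 5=31.40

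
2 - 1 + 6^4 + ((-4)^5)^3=-1073740527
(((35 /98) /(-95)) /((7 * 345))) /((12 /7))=-1 /1101240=-0.00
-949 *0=0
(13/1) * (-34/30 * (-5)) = 221/3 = 73.67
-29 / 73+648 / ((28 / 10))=118057 / 511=231.03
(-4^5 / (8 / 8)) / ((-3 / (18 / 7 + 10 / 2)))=54272 / 21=2584.38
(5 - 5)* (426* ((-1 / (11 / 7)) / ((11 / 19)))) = 0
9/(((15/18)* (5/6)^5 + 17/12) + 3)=419904/221689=1.89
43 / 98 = 0.44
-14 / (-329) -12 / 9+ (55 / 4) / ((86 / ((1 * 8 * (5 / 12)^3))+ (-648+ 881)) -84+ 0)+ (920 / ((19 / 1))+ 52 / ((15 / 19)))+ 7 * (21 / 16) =974534915869 / 7972918320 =122.23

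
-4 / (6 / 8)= -16 / 3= -5.33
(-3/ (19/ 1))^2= 0.02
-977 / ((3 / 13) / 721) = -9157421 / 3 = -3052473.67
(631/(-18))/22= -631/396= -1.59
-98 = -98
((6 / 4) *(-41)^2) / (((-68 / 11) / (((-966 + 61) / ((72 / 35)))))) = 585702425 / 3264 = 179443.14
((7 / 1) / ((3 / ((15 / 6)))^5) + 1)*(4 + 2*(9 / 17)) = 1274993 / 66096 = 19.29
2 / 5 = 0.40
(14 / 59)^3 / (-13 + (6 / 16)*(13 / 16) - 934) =-7168 / 507902267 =-0.00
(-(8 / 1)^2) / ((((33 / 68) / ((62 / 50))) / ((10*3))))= -269824 / 55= -4905.89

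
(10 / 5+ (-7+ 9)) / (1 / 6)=24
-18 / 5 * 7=-126 / 5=-25.20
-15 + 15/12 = -55/4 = -13.75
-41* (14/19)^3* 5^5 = -351575000/6859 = -51257.47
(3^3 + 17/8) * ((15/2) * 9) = 31455/16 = 1965.94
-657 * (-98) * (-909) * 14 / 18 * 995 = -45293297490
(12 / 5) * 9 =108 / 5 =21.60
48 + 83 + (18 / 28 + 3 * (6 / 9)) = 133.64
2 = 2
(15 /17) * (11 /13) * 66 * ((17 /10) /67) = 1089 /871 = 1.25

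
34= 34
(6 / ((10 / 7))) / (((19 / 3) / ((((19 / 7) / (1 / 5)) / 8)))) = 9 / 8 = 1.12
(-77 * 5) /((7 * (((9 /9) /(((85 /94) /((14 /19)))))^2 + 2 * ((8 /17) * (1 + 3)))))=-13041125 /1050096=-12.42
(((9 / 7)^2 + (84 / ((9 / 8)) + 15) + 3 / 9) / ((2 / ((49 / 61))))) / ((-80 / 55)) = -49401 / 1952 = -25.31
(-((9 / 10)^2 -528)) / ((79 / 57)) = 3004983 / 7900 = 380.38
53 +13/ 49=2610/ 49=53.27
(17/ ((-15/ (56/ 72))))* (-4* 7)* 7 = 23324/ 135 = 172.77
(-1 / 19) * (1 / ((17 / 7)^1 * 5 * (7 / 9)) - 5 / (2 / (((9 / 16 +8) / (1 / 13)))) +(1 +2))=748477 / 51680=14.48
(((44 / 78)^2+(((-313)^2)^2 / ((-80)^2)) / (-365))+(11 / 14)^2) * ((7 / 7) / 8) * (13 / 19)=-715160868898369 / 2035627776000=-351.32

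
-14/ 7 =-2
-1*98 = -98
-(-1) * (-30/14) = -15/7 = -2.14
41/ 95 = 0.43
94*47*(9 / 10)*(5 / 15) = 6627 / 5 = 1325.40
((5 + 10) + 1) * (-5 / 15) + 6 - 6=-16 / 3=-5.33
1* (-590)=-590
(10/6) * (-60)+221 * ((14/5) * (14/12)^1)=9329/15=621.93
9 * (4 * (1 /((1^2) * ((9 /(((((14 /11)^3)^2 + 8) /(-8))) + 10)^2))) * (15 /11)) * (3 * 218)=1889.06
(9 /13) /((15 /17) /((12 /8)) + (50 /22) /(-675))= 45441 /38389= 1.18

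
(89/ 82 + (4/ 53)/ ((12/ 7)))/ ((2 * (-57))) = -775/ 78228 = -0.01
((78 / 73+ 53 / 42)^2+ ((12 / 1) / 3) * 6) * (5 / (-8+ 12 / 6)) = -1383297845 / 56402136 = -24.53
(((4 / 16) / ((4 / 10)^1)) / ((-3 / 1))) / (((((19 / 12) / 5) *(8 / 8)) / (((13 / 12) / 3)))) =-325 / 1368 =-0.24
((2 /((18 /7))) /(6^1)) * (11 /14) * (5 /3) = 55 /324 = 0.17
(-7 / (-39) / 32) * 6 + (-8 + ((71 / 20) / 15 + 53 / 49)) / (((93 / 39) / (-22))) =61.68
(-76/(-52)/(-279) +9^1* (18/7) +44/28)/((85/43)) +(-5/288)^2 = 248612515969/19888727040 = 12.50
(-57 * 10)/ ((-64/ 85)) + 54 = 25953/ 32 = 811.03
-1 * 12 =-12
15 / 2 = 7.50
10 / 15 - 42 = -124 / 3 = -41.33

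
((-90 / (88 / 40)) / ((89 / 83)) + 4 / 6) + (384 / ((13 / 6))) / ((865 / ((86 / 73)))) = -89790922492 / 2410939245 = -37.24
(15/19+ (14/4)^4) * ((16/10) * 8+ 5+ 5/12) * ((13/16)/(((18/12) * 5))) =651610531/2188800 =297.70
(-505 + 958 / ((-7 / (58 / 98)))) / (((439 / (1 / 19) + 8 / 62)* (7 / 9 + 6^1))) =-0.01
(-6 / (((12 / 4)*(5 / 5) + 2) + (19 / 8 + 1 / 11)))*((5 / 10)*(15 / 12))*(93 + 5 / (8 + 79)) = -46.74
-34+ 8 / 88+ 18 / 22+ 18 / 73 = -26374 / 803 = -32.84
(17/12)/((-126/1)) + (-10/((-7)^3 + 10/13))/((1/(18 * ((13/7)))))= 2165029/2242296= 0.97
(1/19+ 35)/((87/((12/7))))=2664/3857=0.69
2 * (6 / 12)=1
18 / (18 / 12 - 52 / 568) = 639 / 50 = 12.78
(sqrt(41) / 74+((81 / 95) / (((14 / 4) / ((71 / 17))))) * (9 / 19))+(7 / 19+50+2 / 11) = sqrt(41) / 74+120576023 / 2362745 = 51.12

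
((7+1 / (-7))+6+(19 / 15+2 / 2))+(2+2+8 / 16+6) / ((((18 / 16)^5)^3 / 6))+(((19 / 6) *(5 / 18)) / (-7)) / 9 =82873761861749959 / 3202750943694540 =25.88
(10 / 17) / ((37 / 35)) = 350 / 629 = 0.56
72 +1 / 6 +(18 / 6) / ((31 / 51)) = 14341 / 186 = 77.10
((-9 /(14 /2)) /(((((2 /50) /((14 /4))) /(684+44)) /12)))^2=965895840000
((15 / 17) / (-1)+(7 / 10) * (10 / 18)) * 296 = -22348 / 153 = -146.07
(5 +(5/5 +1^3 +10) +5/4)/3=73/12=6.08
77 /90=0.86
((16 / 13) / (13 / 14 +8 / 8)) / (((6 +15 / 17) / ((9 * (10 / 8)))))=4760 / 4563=1.04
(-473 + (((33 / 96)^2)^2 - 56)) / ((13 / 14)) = -298674957 / 524288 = -569.68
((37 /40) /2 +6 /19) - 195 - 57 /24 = -298827 /1520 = -196.60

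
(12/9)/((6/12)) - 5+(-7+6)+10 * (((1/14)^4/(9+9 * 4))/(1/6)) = -32013/9604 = -3.33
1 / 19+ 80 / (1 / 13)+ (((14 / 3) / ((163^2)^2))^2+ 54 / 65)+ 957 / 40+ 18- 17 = 1065.81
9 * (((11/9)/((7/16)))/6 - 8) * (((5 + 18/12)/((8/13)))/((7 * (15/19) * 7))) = -285779/15435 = -18.51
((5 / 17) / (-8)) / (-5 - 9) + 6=11429 / 1904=6.00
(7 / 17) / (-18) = -7 / 306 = -0.02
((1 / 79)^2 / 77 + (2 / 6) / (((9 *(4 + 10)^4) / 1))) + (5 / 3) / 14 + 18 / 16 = 88585133093 / 71207014032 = 1.24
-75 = -75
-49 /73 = -0.67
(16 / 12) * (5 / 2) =10 / 3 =3.33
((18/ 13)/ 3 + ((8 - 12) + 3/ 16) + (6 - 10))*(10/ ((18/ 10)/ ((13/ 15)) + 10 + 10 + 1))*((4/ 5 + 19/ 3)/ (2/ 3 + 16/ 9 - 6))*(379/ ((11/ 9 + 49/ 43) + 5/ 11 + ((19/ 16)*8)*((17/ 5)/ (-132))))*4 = 263957571009/ 70062880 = 3767.44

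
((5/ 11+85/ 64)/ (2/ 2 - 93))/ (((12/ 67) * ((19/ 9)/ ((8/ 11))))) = -252255/ 6768256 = -0.04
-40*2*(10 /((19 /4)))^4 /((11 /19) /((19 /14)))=-102400000 /27797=-3683.85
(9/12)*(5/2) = 15/8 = 1.88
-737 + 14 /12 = -4415 /6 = -735.83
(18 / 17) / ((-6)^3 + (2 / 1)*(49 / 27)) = -243 / 48739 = -0.00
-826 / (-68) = 413 / 34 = 12.15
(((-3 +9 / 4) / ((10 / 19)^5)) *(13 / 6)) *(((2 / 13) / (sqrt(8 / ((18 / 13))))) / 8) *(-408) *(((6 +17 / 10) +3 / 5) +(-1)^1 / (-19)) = 31643372331 *sqrt(13) / 104000000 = 1097.04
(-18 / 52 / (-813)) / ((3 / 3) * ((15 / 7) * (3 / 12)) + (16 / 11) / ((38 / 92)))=8778 / 83646589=0.00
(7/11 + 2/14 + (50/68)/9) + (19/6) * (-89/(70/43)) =-172.27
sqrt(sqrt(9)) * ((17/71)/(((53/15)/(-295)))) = -75225 * sqrt(3)/3763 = -34.62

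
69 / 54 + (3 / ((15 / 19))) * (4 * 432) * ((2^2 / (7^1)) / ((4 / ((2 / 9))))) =132133 / 630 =209.73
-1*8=-8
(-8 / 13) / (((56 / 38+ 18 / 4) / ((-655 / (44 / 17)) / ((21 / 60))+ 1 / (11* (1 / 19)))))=16884768 / 227227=74.31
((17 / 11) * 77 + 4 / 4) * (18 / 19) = 2160 / 19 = 113.68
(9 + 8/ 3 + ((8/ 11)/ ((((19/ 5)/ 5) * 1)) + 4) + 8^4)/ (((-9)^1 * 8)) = -57.12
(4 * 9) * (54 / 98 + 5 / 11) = 19512 / 539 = 36.20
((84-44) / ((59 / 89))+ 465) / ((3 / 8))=247960 / 177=1400.90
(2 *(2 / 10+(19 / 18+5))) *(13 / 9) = 7319 / 405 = 18.07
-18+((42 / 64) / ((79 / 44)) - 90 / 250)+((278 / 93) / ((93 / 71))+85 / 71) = -140832947327 / 9702448200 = -14.52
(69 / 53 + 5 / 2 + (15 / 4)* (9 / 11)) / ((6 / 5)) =80105 / 13992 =5.73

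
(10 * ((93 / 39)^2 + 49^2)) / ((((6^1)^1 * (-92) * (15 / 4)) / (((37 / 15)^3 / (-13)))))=13.42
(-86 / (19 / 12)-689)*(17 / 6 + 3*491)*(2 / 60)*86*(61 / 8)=-65606037959 / 2736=-23978815.04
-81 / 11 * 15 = -1215 / 11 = -110.45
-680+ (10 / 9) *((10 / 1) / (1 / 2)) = -5920 / 9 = -657.78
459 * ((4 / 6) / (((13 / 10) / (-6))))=-18360 / 13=-1412.31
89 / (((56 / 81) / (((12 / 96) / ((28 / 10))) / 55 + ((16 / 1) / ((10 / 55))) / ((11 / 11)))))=781578153 / 68992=11328.53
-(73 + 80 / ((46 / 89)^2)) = -197037 / 529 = -372.47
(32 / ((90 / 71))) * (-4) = -4544 / 45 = -100.98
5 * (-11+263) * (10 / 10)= 1260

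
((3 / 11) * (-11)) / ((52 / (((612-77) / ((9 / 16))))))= -2140 / 39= -54.87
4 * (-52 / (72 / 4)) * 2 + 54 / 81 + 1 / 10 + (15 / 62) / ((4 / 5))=-245989 / 11160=-22.04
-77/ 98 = -11/ 14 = -0.79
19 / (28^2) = 19 / 784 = 0.02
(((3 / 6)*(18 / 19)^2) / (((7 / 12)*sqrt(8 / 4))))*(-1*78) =-75816*sqrt(2) / 2527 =-42.43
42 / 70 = 3 / 5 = 0.60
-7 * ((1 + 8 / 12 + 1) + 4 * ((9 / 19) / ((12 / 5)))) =-24.19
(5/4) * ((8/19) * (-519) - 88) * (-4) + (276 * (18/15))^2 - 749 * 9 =104485.07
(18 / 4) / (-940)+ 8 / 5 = 2999 / 1880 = 1.60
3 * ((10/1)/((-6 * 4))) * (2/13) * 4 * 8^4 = -40960/13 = -3150.77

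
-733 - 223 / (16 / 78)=-14561 / 8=-1820.12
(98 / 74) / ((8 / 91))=4459 / 296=15.06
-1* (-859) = 859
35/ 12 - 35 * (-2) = 875/ 12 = 72.92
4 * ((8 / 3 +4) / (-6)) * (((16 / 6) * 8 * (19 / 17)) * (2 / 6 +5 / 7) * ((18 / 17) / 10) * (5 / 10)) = -107008 / 18207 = -5.88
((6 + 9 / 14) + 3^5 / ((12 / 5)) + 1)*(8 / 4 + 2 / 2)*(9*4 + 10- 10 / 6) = 57931 / 4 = 14482.75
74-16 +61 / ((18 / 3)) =68.17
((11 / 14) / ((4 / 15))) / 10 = 33 / 112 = 0.29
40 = 40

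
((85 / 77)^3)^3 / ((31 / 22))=463233892566406250 / 268154775265846777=1.73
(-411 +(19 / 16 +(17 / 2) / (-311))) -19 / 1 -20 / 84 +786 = 37296929 / 104496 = 356.92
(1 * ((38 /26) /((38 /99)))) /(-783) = -11 /2262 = -0.00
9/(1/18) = 162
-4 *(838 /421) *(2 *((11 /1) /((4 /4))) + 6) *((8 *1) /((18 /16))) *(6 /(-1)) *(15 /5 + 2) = 60067840 /1263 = 47559.65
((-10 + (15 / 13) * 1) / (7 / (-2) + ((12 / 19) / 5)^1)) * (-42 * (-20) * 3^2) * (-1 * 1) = -165186000 / 8333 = -19823.11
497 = 497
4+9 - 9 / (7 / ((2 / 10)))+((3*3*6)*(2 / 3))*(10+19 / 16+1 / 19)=1110251 / 2660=417.39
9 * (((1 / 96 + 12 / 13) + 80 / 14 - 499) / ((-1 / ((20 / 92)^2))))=322589175 / 1540448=209.41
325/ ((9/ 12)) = 433.33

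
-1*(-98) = 98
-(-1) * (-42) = -42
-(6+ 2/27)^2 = -26896/729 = -36.89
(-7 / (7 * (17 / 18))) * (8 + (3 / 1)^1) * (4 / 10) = -396 / 85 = -4.66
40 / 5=8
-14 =-14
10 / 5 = 2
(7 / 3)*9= 21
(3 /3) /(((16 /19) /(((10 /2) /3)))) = 95 /48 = 1.98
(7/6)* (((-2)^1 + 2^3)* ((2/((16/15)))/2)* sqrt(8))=18.56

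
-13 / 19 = -0.68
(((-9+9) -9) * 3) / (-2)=27 / 2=13.50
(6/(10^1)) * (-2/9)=-2/15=-0.13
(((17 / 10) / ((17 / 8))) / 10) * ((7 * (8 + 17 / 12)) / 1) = 791 / 150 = 5.27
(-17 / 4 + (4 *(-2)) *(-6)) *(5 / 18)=875 / 72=12.15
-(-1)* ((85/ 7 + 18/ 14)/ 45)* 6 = 188/ 105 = 1.79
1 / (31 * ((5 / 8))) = 8 / 155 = 0.05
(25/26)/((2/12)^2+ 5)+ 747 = 1758141/2353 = 747.19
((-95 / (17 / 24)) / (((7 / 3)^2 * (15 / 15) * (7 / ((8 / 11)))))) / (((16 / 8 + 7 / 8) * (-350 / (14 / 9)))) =29184 / 7376215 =0.00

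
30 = 30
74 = 74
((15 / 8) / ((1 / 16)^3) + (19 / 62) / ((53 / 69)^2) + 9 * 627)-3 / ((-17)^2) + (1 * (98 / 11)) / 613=4521822654802105 / 339386396866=13323.52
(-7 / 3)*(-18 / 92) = 21 / 46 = 0.46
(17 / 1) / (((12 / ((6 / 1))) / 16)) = 136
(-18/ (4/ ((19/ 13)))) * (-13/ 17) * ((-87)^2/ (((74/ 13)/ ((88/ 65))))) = 28474578/ 3145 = 9053.92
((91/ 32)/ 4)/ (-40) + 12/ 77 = 54433/ 394240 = 0.14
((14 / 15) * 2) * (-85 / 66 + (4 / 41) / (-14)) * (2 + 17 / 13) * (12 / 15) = -8437288 / 1319175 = -6.40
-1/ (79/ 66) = -66/ 79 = -0.84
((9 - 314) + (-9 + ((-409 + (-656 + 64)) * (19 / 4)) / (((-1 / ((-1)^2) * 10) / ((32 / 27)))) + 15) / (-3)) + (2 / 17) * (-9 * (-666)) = 1448153 / 6885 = 210.33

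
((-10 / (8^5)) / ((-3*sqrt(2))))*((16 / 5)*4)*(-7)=-7*sqrt(2) / 1536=-0.01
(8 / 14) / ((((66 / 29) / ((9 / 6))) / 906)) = 26274 / 77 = 341.22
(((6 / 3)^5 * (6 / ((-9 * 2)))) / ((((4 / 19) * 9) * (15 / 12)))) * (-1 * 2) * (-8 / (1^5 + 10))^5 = -39845888 / 21741885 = -1.83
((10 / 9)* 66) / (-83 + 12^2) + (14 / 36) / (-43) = 56333 / 47214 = 1.19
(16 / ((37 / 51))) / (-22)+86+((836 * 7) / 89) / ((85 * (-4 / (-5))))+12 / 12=53551954 / 615791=86.96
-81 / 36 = -9 / 4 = -2.25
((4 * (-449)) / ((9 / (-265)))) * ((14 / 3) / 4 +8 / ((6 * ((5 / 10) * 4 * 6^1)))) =5473310 / 81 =67571.73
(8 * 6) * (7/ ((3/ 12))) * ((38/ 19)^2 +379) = 514752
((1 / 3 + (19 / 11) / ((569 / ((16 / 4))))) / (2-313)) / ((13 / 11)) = -499 / 530877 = -0.00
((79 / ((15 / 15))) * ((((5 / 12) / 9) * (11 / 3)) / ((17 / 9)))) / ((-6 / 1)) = -4345 / 3672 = -1.18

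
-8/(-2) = 4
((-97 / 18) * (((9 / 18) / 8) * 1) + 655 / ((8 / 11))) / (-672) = -259283 / 193536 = -1.34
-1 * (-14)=14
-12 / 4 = -3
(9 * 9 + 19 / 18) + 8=1621 / 18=90.06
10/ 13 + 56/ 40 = 2.17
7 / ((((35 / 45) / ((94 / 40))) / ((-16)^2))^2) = 732893184 / 175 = 4187961.05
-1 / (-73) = 1 / 73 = 0.01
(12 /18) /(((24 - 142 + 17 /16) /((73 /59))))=-2336 /331167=-0.01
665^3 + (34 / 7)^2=14409902781 / 49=294079648.59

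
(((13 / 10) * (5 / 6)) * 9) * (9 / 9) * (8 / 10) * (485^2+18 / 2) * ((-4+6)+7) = 82567134 / 5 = 16513426.80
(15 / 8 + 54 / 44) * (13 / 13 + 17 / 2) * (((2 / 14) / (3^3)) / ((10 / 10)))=247 / 1584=0.16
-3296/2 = -1648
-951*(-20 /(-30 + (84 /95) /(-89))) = -26802350 /42289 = -633.79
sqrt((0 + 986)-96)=29.83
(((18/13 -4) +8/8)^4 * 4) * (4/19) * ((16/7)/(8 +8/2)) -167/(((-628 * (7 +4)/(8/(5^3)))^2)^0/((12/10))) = -540780798/2713295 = -199.31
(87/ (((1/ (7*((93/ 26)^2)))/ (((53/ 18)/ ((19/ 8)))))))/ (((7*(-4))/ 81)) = -358924851/ 12844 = -27944.94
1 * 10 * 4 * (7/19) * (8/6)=1120/57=19.65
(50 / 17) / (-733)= -50 / 12461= -0.00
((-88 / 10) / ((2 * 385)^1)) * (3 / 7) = -6 / 1225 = -0.00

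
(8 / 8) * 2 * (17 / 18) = 1.89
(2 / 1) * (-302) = -604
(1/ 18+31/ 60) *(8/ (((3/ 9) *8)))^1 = 1.72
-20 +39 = 19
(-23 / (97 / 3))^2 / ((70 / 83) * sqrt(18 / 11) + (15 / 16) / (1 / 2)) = 320696728 / 794919365 - 39340672 * sqrt(22) / 794919365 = 0.17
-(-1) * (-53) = -53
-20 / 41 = -0.49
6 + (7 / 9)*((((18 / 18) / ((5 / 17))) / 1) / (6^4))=350039 / 58320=6.00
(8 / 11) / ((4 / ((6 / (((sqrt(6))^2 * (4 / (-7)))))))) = -7 / 22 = -0.32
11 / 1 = 11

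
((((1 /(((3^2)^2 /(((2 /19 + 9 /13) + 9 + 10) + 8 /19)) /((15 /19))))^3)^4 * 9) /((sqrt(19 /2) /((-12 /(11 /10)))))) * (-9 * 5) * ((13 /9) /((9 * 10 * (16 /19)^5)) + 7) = 38973358686265470915090421641766984370097940102681884765625 * sqrt(38) /6943591145567394714337822182621769066659984201727395386059547712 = 0.00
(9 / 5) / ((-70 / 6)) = -27 / 175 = -0.15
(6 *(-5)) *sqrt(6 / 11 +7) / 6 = -5 *sqrt(913) / 11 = -13.73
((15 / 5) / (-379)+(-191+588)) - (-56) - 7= 169031 / 379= 445.99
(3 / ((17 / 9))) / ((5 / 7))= 189 / 85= 2.22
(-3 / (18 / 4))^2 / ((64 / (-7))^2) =49 / 9216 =0.01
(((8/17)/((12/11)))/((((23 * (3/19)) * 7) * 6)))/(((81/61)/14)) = 25498/855117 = 0.03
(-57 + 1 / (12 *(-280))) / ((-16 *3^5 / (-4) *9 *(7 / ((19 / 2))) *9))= -3638899 / 3703553280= -0.00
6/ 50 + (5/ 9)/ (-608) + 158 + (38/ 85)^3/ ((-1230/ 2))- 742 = -402236163701453/ 688900860000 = -583.88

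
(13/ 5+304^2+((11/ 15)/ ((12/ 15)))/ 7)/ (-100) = -38815867/ 42000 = -924.19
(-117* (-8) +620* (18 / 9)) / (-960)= -34 / 15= -2.27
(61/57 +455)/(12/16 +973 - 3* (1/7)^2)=5095216/10878051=0.47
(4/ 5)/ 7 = 4/ 35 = 0.11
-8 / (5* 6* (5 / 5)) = -0.27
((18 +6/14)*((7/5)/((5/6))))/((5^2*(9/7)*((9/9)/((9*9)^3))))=319927482/625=511883.97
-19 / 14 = -1.36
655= 655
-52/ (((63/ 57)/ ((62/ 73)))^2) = -72159568/ 2350089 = -30.71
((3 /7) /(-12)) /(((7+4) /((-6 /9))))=1 /462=0.00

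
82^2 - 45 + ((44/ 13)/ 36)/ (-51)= 39853582/ 5967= 6679.00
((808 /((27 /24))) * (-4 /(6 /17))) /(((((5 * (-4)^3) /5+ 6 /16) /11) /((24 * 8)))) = 1237778432 /4581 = 270198.30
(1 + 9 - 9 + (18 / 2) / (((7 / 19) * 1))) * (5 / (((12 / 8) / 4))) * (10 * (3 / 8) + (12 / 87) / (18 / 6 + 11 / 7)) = 1281.66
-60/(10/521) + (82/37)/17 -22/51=-5899330/1887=-3126.30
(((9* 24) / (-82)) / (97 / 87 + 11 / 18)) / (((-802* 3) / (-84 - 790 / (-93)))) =-21992904 / 459213571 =-0.05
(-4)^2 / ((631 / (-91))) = -1456 / 631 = -2.31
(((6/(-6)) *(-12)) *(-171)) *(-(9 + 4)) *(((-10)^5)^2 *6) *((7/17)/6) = 109842352941176.47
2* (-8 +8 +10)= 20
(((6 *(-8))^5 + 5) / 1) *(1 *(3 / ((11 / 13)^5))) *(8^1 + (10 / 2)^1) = -3689670185532201 / 161051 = -22909948932.53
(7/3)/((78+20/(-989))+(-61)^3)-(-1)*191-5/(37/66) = 182.08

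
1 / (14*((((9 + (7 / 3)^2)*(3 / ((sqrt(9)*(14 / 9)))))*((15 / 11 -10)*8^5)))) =-11 / 404684800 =-0.00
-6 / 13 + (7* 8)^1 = 722 / 13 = 55.54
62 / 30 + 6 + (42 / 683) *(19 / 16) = 667129 / 81960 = 8.14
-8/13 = -0.62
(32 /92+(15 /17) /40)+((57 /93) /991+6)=612175357 /96095288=6.37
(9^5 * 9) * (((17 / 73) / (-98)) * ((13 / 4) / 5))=-117448461 / 143080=-820.86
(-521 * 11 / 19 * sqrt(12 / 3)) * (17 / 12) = -97427 / 114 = -854.62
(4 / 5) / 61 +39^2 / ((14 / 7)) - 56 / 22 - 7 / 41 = 208477513 / 275110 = 757.80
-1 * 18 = -18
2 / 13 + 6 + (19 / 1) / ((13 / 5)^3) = 15895 / 2197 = 7.23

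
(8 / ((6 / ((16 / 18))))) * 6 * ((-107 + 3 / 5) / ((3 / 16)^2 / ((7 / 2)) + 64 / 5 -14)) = 30507008 / 47979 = 635.84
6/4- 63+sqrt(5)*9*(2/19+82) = -123/2+14040*sqrt(5)/19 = 1590.84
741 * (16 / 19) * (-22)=-13728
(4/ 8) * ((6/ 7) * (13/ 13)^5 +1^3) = 13/ 14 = 0.93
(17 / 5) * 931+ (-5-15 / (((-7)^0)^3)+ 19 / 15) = 9440 / 3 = 3146.67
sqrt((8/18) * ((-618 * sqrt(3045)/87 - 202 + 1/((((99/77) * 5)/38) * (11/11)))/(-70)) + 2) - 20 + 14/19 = -366/19 + sqrt(3763620 * sqrt(3045) + 270790226)/9135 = -16.87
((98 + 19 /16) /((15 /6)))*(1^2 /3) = 529 /40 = 13.22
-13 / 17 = -0.76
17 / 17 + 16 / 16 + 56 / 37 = 130 / 37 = 3.51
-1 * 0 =0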